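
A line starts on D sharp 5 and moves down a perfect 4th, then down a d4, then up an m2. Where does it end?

Down a perfect fourth from D#5: A#4 (5 semitones down).
A#4 down a diminished fourth → E##4 (4 semitones).
A minor second up from E##4 is F##4.

F double-sharp 4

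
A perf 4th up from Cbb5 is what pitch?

The fourth takes the letter from C up to F.
A perfect fourth spans 5 semitones, so from Cbb5 the target pitch is Fbb5.

Fbb5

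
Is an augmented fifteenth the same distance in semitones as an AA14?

Yes

Both span 25 semitones: an augmented fifteenth and a doubly augmented fourteenth are the same chromatic distance.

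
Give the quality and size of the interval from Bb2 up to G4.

M13

B to G spans six letter names (B-C-D-E-F-G), plus an octave, so the interval is some kind of thirteenth.
The major thirteenth spans 21 semitones, and Bb2 to G4 is exactly 21 semitones — so this is a major thirteenth.
(Equivalently, a compound major sixth: a major sixth plus an octave.)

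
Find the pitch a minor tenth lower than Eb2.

Three letters down from E (plus an octave) reaches C.
Moving 15 semitones down from Eb2 (the size of a minor tenth) reaches C1.

C1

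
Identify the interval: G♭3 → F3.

Descending from Gb3 to F3 is the same interval as ascending F3 to Gb3.
F to G spans two letter names (F-G): a second.
A major second would be 2 semitones, but F3 to Gb3 is 1 — one semitone narrower, making it a minor second.

minor second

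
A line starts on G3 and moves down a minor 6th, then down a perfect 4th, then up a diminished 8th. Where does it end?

G3 down a minor sixth → B2 (8 semitones).
Down a perfect fourth from B2: F#2 (5 semitones down).
Up a diminished octave from F#2: F3 (11 semitones up).

F3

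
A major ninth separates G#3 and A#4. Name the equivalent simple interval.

M2

Take out an octave (7 from the number): 9 − 7 = 2.
So a major ninth is an octave plus a major second. The quality is unchanged.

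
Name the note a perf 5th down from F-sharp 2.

Counting five letter names down from F lands on B.
A perfect fifth is 7 semitones; 7 semitones down from F#2 gives B1.

B 1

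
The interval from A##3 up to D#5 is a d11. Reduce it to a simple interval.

diminished fourth

Take out an octave (7 from the number): 11 − 7 = 4.
Quality carries through unchanged, so the simple form is a diminished fourth.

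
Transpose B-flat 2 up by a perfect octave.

An octave keeps the letter name B, an octave up from B.
A perfect octave spans 12 semitones, so from Bb2 the target pitch is Bb3.

B-flat 3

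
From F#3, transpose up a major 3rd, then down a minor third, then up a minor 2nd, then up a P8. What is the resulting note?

G#4

F#3 up a major third → A#3 (4 semitones).
A minor third down from A#3 is F##3.
F##3 up a minor second → G#3 (1 semitone).
A perfect octave up from G#3 is G#4.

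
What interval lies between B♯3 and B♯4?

perfect 8th

B to B is the same letter name, plus an octave, so the interval is some kind of octave.
B#3 to B#4 is 12 semitones, matching the perfect octave exactly, so the quality is perfect.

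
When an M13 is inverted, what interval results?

First reduce the compound major thirteenth to its simple form, a major sixth.
Interval numbers invert to sum to nine: 6 + 3 = 9, so a sixth inverts to a third.
And major becomes minor under inversion, so we get a minor third.

m3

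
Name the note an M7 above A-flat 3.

G 4

Seven letter names up from A: G.
A major seventh spans 11 semitones, so from Ab3 the target pitch is G4.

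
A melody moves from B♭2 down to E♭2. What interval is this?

Descending from Bb2 to Eb2 is the same interval as ascending Eb2 to Bb2.
E to B spans five letter names (E-F-G-A-B) — that makes it a fifth of some quality.
Counting semitones, Eb2→Bb2 is 7, which is the perfect fifth.

perfect fifth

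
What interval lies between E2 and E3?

E to E is the same letter name, plus an octave, so the interval is some kind of octave.
The perfect octave spans 12 semitones, and E2 to E3 is exactly 12 semitones — so this is a perfect octave.

perfect octave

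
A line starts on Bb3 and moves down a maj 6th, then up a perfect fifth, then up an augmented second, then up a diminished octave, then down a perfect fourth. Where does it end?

A major sixth down from Bb3 is Db3.
A perfect fifth up from Db3 is Ab3.
Ab3 up an augmented second → B3 (3 semitones).
Up a diminished octave from B3: Bb4 (11 semitones up).
Bb4 down a perfect fourth → F4 (5 semitones).

F4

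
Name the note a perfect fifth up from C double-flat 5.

G double-flat 5

Five letter names up from C: G.
Moving 7 semitones up from Cbb5 (the size of a perfect fifth) reaches Gbb5.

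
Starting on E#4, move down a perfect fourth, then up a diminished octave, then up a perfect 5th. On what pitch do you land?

F#5

A perfect fourth down from E#4 is B#3.
A diminished octave up from B#3 is B4.
B4 up a perfect fifth → F#5 (7 semitones).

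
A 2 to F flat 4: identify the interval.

A to F spans six letter names (A-B-C-D-E-F), plus an octave: a thirteenth.
A major thirteenth would be 21 semitones; A2 to Fb4 is 19, two semitones narrower, so the interval is diminished.
(Equivalently, a compound diminished sixth: a diminished sixth plus an octave.)

diminished thirteenth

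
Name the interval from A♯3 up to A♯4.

A to A is the same letter name, plus an octave, so the interval is some kind of octave.
A#3 to A#4 is 12 semitones, matching the perfect octave exactly, so the quality is perfect.

P8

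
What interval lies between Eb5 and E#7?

doubly augmented fifteenth

E to E is the same letter name, plus 2 octaves — that makes it a fifteenth of some quality.
Eb5 to E#7 spans 26 semitones — two semitones wider than the perfect fifteenth (24) — giving a doubly augmented fifteenth.
(Equivalently, a compound doubly augmented octave: a doubly augmented octave plus an octave.)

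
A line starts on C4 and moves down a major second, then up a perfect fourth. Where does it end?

Eb4

C4 down a major second → Bb3 (2 semitones).
A perfect fourth up from Bb3 is Eb4.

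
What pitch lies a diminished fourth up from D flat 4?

G double-flat 4

Counting four letter names up from D lands on G.
A diminished fourth spans 4 semitones, so from Db4 the target pitch is Gbb4.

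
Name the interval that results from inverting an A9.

diminished 7th

First reduce the compound augmented ninth to its simple form, an augmented second.
Inverted interval numbers add to nine, so a second pairs with a seventh (2 + 7 = 9).
Quality inverts too: augmented becomes diminished. That makes the inversion a diminished seventh.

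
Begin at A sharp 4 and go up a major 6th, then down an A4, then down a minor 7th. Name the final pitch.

D sharp 4

A major sixth up from A#4 is F##5.
F##5 down an augmented fourth → C#5 (6 semitones).
A minor seventh down from C#5 is D#4.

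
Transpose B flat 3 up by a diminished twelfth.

Counting five letter names plus an octave up from B lands on F.
A diminished twelfth is 18 semitones; 18 semitones up from Bb3 gives Fb5.

F flat 5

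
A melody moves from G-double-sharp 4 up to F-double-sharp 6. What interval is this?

G to F spans seven letter names (G-A-B-C-D-E-F), plus an octave — that makes it a fourteenth of some quality.
G##4 to F##6 is 22 semitones, a half step short of the major fourteenth (23), so this is minor.
(Equivalently, a compound minor seventh: a minor seventh plus an octave.)

minor fourteenth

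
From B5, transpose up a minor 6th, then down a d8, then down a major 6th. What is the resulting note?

Up a minor sixth from B5: G6 (8 semitones up).
Down a diminished octave from G6: G#5 (11 semitones down).
Down a major sixth from G#5: B4 (9 semitones down).

B4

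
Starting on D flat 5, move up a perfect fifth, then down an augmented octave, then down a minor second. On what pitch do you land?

G flat 4

Up a perfect fifth from Db5: Ab5 (7 semitones up).
Down an augmented octave from Ab5: Abb4 (13 semitones down).
A minor second down from Abb4 is Gb4.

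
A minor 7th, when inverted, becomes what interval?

Inverted interval numbers add to nine, so a seventh pairs with a second (7 + 2 = 9).
The quality also flips — minor becomes major — giving a major second.

major 2nd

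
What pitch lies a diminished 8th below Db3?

D2

For an octave the letter name doesn't change: still D, an octave down.
A diminished octave spans 11 semitones, so from Db3 the target pitch is D2.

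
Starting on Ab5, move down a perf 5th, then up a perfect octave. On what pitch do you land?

Db6

Ab5 down a perfect fifth → Db5 (7 semitones).
A perfect octave up from Db5 is Db6.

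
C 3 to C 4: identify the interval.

C to C is the same letter name, plus an octave: an octave.
Counting semitones, C3→C4 is 12, which is the perfect octave.

P8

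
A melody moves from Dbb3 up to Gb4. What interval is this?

A11

D to G spans four letter names (D-E-F-G), plus an octave — that makes it an eleventh of some quality.
Dbb3 to Gb4 spans 18 semitones — one semitone wider than the perfect eleventh (17) — giving an augmented eleventh.
(Equivalently, a compound augmented fourth: an augmented fourth plus an octave.)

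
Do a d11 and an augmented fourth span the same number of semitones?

16 semitones (diminished eleventh) vs 6 semitones (augmented fourth): not equal.

No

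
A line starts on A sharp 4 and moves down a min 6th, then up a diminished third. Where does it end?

E 4

Down a minor sixth from A#4: C##4 (8 semitones down).
A diminished third up from C##4 is E4.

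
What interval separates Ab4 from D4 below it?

diminished 5th

Descending from Ab4 to D4 is the same interval as ascending D4 to Ab4.
D to A spans five letter names (D-E-F-G-A), so the interval is some kind of fifth.
The perfect fifth is 7 semitones; here we have 6, one semitone narrower: diminished.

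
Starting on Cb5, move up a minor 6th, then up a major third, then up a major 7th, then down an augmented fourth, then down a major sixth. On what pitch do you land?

Abb5

Cb5 up a minor sixth → Abb5 (8 semitones).
A major third up from Abb5 is Cb6.
Up a major seventh from Cb6: Bb6 (11 semitones up).
Down an augmented fourth from Bb6: Fb6 (6 semitones down).
A major sixth down from Fb6 is Abb5.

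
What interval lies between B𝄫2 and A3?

augmented seventh

B to A spans seven letter names (B-C-D-E-F-G-A) — that makes it a seventh of some quality.
A major seventh would be 11 semitones; Bbb2 to A3 is 12, one semitone wider, so the interval is augmented.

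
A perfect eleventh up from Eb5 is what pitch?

Four letters up from E (plus an octave) reaches A.
A perfect eleventh spans 17 semitones, so from Eb5 the target pitch is Ab6.

Ab6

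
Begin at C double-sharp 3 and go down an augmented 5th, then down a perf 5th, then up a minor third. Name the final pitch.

Down an augmented fifth from C##3: F#2 (8 semitones down).
Down a perfect fifth from F#2: B1 (7 semitones down).
Up a minor third from B1: D2 (3 semitones up).

D 2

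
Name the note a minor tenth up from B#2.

Three letters up from B (plus an octave) reaches D.
A minor tenth is 15 semitones; 15 semitones up from B#2 gives D#4.

D#4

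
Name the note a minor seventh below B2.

Counting seven letter names down from B lands on C.
A minor seventh is 10 semitones; 10 semitones down from B2 gives C#2.

C#2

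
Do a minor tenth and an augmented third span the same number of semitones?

No

A minor tenth is 15 semitones but an augmented third is 5 semitones — different sizes.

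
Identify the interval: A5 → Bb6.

m9

A to B spans two letter names (A-B), plus an octave — that makes it a ninth of some quality.
At 13 semitones, A5→Bb6 falls one short of a major ninth: minor.
(Equivalently, a compound minor second: a minor second plus an octave.)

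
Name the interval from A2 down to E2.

perfect 4th

Descending from A2 to E2 is the same interval as ascending E2 to A2.
E to A spans four letter names (E-F-G-A) — that makes it a fourth of some quality.
E2 to A2 is 5 semitones, matching the perfect fourth exactly, so the quality is perfect.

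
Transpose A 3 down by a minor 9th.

G sharp 2

Two letters down from A (plus an octave) reaches G.
A minor ninth is 13 semitones; 13 semitones down from A3 gives G#2.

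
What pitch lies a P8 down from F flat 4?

F flat 3

For an octave the letter name doesn't change: still F, an octave down.
A perfect octave spans 12 semitones, so from Fb4 the target pitch is Fb3.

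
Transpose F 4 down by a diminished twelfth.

B 2

Counting five letter names plus an octave down from F lands on B.
Moving 18 semitones down from F4 (the size of a diminished twelfth) reaches B2.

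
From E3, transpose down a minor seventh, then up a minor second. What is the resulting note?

A minor seventh down from E3 is F#2.
Up a minor second from F#2: G2 (1 semitone up).

G2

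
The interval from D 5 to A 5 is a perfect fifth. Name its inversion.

perfect fourth

The rule of nine gives the new number: 9 − 5 = 4, so a fifth becomes a fourth.
Quality inverts too: perfect stays perfect. That makes the inversion a perfect fourth.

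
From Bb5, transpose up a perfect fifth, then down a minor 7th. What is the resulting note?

G5

Up a perfect fifth from Bb5: F6 (7 semitones up).
Down a minor seventh from F6: G5 (10 semitones down).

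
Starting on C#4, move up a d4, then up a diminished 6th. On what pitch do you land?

A diminished fourth up from C#4 is F4.
A diminished sixth up from F4 is Dbb5.

Dbb5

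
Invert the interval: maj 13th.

minor third

First reduce the compound major thirteenth to its simple form, a major sixth.
The rule of nine gives the new number: 9 − 6 = 3, so a sixth becomes a third.
Quality inverts too: major becomes minor. That makes the inversion a minor third.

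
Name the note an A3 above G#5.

B##5

Three letter names up from G: B.
An augmented third is 5 semitones; 5 semitones up from G#5 gives B##5.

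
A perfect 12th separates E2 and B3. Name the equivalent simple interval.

Subtracting seven from the interval number removes an octave: 12 − 7 = 5.
So a perfect twelfth is an octave plus a perfect fifth. The quality is unchanged.

perfect fifth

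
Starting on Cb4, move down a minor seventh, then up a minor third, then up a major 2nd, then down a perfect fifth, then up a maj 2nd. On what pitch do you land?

A minor seventh down from Cb4 is Db3.
Db3 up a minor third → Fb3 (3 semitones).
A major second up from Fb3 is Gb3.
Gb3 down a perfect fifth → Cb3 (7 semitones).
Cb3 up a major second → Db3 (2 semitones).

Db3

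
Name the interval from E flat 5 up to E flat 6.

E to E is the same letter name, plus an octave, so the interval is some kind of octave.
The perfect octave spans 12 semitones, and Eb5 to Eb6 is exactly 12 semitones — so this is a perfect octave.

perfect octave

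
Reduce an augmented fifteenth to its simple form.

A8

Take out an octave (7 from the number): 15 − 7 = 8.
Quality carries through unchanged, so the simple form is an augmented octave.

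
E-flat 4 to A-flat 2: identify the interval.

perfect twelfth

Descending from Eb4 to Ab2 is the same interval as ascending Ab2 to Eb4.
A to E spans five letter names (A-B-C-D-E), plus an octave — that makes it a twelfth of some quality.
Ab2 to Eb4 is 19 semitones, matching the perfect twelfth exactly, so the quality is perfect.
(Equivalently, a compound perfect fifth: a perfect fifth plus an octave.)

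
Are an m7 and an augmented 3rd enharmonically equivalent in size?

10 semitones (minor seventh) vs 5 semitones (augmented third): not equal.

No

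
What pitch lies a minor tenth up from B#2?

The tenth's letter: B up three letter names plus an octave → D.
A minor tenth is 15 semitones; 15 semitones up from B#2 gives D#4.

D#4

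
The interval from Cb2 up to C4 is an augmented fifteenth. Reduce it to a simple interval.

Take out an octave (7 from the number): 15 − 7 = 8.
So an augmented fifteenth is an octave plus an augmented octave. The quality is unchanged.

augmented octave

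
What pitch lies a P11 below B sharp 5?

Four letters down from B (plus an octave) reaches F.
A perfect eleventh is 17 semitones; 17 semitones down from B#5 gives F##4.

F double-sharp 4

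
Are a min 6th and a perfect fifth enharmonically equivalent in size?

No

A minor sixth is 8 semitones but a perfect fifth is 7 semitones — different sizes.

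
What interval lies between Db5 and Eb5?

major second

D to E spans two letter names (D-E) — that makes it a second of some quality.
Counting semitones, Db5→Eb5 is 2, which is the major second.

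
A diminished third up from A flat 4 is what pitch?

Counting three letter names up from A lands on C.
A diminished third is 2 semitones; 2 semitones up from Ab4 gives Cbb5.

C double-flat 5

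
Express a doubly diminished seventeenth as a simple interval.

doubly diminished third

Each octave removed subtracts seven from the number: 17 − 14 = 3.
That makes a doubly diminished seventeenth a compound doubly diminished third — 2 octaves plus a doubly diminished third.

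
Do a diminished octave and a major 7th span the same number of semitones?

Yes

A diminished octave = 11 semitones = a major seventh; enharmonically equal.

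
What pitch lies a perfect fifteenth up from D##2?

The letter stays D (same as the start), shifted two octaves up.
Moving 24 semitones up from D##2 (the size of a perfect fifteenth) reaches D##4.

D##4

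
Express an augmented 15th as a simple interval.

Each octave removed subtracts seven from the number: 15 − 7 = 8.
So an augmented fifteenth is an octave plus an augmented octave. The quality is unchanged.

augmented 8th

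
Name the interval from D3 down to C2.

major ninth

Descending from D3 to C2 is the same interval as ascending C2 to D3.
C to D spans two letter names (C-D), plus an octave: a ninth.
The major ninth spans 14 semitones, and C2 to D3 is exactly 14 semitones — so this is a major ninth.
(Equivalently, a compound major second: a major second plus an octave.)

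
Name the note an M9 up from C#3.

D#4

The ninth's letter: C up two letter names plus an octave → D.
Moving 14 semitones up from C#3 (the size of a major ninth) reaches D#4.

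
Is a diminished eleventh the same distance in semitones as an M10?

Yes

A diminished eleventh spans 16 semitones, and a major tenth also spans 16 semitones — they're enharmonic.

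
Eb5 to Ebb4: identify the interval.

augmented 8th

Descending from Eb5 to Ebb4 is the same interval as ascending Ebb4 to Eb5.
E to E is the same letter name, plus an octave — that makes it an octave of some quality.
The perfect octave is 12 semitones; here we have 13, one semitone wider: augmented.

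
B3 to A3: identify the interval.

M2

Descending from B3 to A3 is the same interval as ascending A3 to B3.
A to B spans two letter names (A-B) — that makes it a second of some quality.
A3 to B3 is 2 semitones, matching the major second exactly, so the quality is major.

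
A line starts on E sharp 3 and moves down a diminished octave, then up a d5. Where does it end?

B sharp 2

A diminished octave down from E#3 is E##2.
Up a diminished fifth from E##2: B#2 (6 semitones up).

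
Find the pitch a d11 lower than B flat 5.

The eleventh's letter: B down four letter names plus an octave → F.
Moving 16 semitones down from Bb5 (the size of a diminished eleventh) reaches F#4.

F sharp 4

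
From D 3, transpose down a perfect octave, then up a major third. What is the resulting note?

Down a perfect octave from D3: D2 (12 semitones down).
D2 up a major third → F#2 (4 semitones).

F sharp 2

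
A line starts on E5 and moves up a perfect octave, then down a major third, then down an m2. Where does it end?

B5

E5 up a perfect octave → E6 (12 semitones).
A major third down from E6 is C6.
Down a minor second from C6: B5 (1 semitone down).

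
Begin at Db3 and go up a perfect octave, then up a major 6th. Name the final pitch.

A perfect octave up from Db3 is Db4.
A major sixth up from Db4 is Bb4.

Bb4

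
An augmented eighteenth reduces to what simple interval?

A4

Take out 2 octaves (14 from the number): 18 − 14 = 4.
So an augmented eighteenth is 2 octaves plus an augmented fourth. The quality is unchanged.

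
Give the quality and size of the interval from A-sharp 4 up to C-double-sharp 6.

major tenth

A to C spans three letter names (A-B-C), plus an octave — that makes it a tenth of some quality.
A#4 to C##6 is 16 semitones, matching the major tenth exactly, so the quality is major.
(Equivalently, a compound major third: a major third plus an octave.)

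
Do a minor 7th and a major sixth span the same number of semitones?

A minor seventh is 10 semitones but a major sixth is 9 semitones — different sizes.

No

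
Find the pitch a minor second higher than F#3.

G3

The second takes the letter from F up to G.
Moving 1 semitone up from F#3 (the size of a minor second) reaches G3.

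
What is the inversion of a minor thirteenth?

First reduce the compound minor thirteenth to its simple form, a minor sixth.
Inverted interval numbers add to nine, so a sixth pairs with a third (6 + 3 = 9).
And minor becomes major under inversion, so we get a major third.

major third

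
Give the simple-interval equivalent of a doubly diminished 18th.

dd4

Subtracting seven from the interval number removes an octave: 18 − 14 = 4.
That makes a doubly diminished eighteenth a compound doubly diminished fourth — 2 octaves plus a doubly diminished fourth.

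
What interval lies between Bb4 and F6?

perfect twelfth

B to F spans five letter names (B-C-D-E-F), plus an octave: a twelfth.
Bb4 to F6 is 19 semitones, matching the perfect twelfth exactly, so the quality is perfect.
(Equivalently, a compound perfect fifth: a perfect fifth plus an octave.)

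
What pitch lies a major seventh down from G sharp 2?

Seven letter names down from G: A.
A major seventh is 11 semitones; 11 semitones down from G#2 gives A1.

A 1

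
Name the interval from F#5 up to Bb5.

diminished 4th

F to B spans four letter names (F-G-A-B): a fourth.
The perfect fourth is 5 semitones; here we have 4, one semitone narrower: diminished.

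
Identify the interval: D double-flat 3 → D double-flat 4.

D to D is the same letter name, plus an octave: an octave.
The perfect octave spans 12 semitones, and Dbb3 to Dbb4 is exactly 12 semitones — so this is a perfect octave.

perfect octave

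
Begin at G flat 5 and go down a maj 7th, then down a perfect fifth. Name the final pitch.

Down a major seventh from Gb5: Abb4 (11 semitones down).
Down a perfect fifth from Abb4: Dbb4 (7 semitones down).

D double-flat 4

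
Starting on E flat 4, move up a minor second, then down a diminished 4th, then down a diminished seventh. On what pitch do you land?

Eb4 up a minor second → Fb4 (1 semitone).
Fb4 down a diminished fourth → C4 (4 semitones).
C4 down a diminished seventh → D#3 (9 semitones).

D sharp 3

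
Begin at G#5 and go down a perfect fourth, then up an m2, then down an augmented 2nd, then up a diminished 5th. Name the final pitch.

Abb5

A perfect fourth down from G#5 is D#5.
Up a minor second from D#5: E5 (1 semitone up).
E5 down an augmented second → Db5 (3 semitones).
Db5 up a diminished fifth → Abb5 (6 semitones).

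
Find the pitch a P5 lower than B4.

Five letter names down from B: E.
A perfect fifth is 7 semitones; 7 semitones down from B4 gives E4.

E4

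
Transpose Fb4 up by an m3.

The third takes the letter from F up to A.
A minor third spans 3 semitones, so from Fb4 the target pitch is Abb4.

Abb4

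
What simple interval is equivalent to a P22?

perfect octave

Subtracting seven from the interval number removes an octave: 22 − 14 = 8.
That makes a perfect twenty-second a compound perfect octave — 2 octaves plus a perfect octave.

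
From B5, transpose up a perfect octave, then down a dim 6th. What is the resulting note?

D##6

B5 up a perfect octave → B6 (12 semitones).
A diminished sixth down from B6 is D##6.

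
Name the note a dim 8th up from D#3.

An octave keeps the letter name D, an octave up from D.
A diminished octave spans 11 semitones, so from D#3 the target pitch is D4.

D4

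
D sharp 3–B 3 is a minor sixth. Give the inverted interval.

major third

Interval numbers invert to sum to nine: 6 + 3 = 9, so a sixth inverts to a third.
The quality also flips — minor becomes major — giving a major third.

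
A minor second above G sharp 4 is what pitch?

A 4

Counting two letter names up from G lands on A.
A minor second spans 1 semitone, so from G#4 the target pitch is A4.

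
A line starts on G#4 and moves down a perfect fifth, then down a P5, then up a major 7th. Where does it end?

Down a perfect fifth from G#4: C#4 (7 semitones down).
C#4 down a perfect fifth → F#3 (7 semitones).
A major seventh up from F#3 is E#4.

E#4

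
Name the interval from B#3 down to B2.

A8

Descending from B#3 to B2 is the same interval as ascending B2 to B#3.
B to B is the same letter name, plus an octave, so the interval is some kind of octave.
A perfect octave would be 12 semitones; B2 to B#3 is 13, one semitone wider, so the interval is augmented.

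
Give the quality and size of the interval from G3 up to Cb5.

G to C spans four letter names (G-A-B-C), plus an octave — that makes it an eleventh of some quality.
The perfect eleventh is 17 semitones; here we have 16, one semitone narrower: diminished.
(Equivalently, a compound diminished fourth: a diminished fourth plus an octave.)

diminished eleventh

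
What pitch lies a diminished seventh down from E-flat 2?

Counting seven letter names down from E lands on F.
A diminished seventh spans 9 semitones, so from Eb2 the target pitch is F#1.

F-sharp 1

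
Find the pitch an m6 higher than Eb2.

Counting six letter names up from E lands on C.
A minor sixth spans 8 semitones, so from Eb2 the target pitch is Cb3.

Cb3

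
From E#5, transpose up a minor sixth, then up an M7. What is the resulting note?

B#6

Up a minor sixth from E#5: C#6 (8 semitones up).
C#6 up a major seventh → B#6 (11 semitones).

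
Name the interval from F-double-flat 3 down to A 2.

Descending from Fbb3 to A2 is the same interval as ascending A2 to Fbb3.
A to F spans six letter names (A-B-C-D-E-F) — that makes it a sixth of some quality.
A major sixth would be 9 semitones; A2 to Fbb3 is 6, three semitones narrower, so the interval is doubly diminished.

doubly diminished 6th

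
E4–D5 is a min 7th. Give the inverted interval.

Inverted interval numbers add to nine, so a seventh pairs with a second (7 + 2 = 9).
Quality inverts too: minor becomes major. That makes the inversion a major second.

M2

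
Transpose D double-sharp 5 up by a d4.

Four letter names up from D: G.
A diminished fourth spans 4 semitones, so from D##5 the target pitch is G#5.

G sharp 5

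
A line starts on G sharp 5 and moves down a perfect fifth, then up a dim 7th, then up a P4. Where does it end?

Down a perfect fifth from G#5: C#5 (7 semitones down).
C#5 up a diminished seventh → Bb5 (9 semitones).
A perfect fourth up from Bb5 is Eb6.

E flat 6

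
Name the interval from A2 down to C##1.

diminished thirteenth

Descending from A2 to C##1 is the same interval as ascending C##1 to A2.
C to A spans six letter names (C-D-E-F-G-A), plus an octave: a thirteenth.
C##1 to A2 spans 19 semitones — two semitones narrower than the major thirteenth (21) — giving a diminished thirteenth.
(Equivalently, a compound diminished sixth: a diminished sixth plus an octave.)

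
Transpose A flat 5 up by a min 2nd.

B double-flat 5

Counting two letter names up from A lands on B.
A minor second is 1 semitone; 1 semitone up from Ab5 gives Bbb5.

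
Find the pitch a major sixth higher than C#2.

A#2

Six letter names up from C: A.
A major sixth is 9 semitones; 9 semitones up from C#2 gives A#2.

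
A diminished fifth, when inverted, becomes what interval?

The rule of nine gives the new number: 9 − 5 = 4, so a fifth becomes a fourth.
The quality also flips — diminished becomes augmented — giving an augmented fourth.

A4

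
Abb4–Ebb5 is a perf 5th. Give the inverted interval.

P4

Inverted interval numbers add to nine, so a fifth pairs with a fourth (5 + 4 = 9).
The quality also flips — perfect stays perfect — giving a perfect fourth.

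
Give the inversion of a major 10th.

m6

First reduce the compound major tenth to its simple form, a major third.
The rule of nine gives the new number: 9 − 3 = 6, so a third becomes a sixth.
The quality also flips — major becomes minor — giving a minor sixth.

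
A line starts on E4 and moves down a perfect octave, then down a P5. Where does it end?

A2

Down a perfect octave from E4: E3 (12 semitones down).
A perfect fifth down from E3 is A2.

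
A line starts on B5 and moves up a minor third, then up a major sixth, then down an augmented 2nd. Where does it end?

Ab6

A minor third up from B5 is D6.
Up a major sixth from D6: B6 (9 semitones up).
An augmented second down from B6 is Ab6.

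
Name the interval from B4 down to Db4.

augmented sixth

Descending from B4 to Db4 is the same interval as ascending Db4 to B4.
D to B spans six letter names (D-E-F-G-A-B): a sixth.
A major sixth would be 9 semitones; Db4 to B4 is 10, one semitone wider, so the interval is augmented.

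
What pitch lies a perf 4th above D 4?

G 4

The fourth takes the letter from D up to G.
A perfect fourth spans 5 semitones, so from D4 the target pitch is G4.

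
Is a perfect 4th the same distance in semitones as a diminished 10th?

No

A perfect fourth is 5 semitones but a diminished tenth is 14 semitones — different sizes.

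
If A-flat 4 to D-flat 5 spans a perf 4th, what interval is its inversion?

Interval numbers invert to sum to nine: 4 + 5 = 9, so a fourth inverts to a fifth.
And perfect stays perfect under inversion, so we get a perfect fifth.

perfect 5th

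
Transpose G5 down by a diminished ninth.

F##4

Counting two letter names plus an octave down from G lands on F.
Moving 12 semitones down from G5 (the size of a diminished ninth) reaches F##4.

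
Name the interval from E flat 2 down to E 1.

Descending from Eb2 to E1 is the same interval as ascending E1 to Eb2.
E to E is the same letter name, plus an octave: an octave.
E1 to Eb2 spans 11 semitones — one semitone narrower than the perfect octave (12) — giving a diminished octave.

diminished 8th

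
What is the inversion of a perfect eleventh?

perfect 5th

First reduce the compound perfect eleventh to its simple form, a perfect fourth.
Inverted interval numbers add to nine, so a fourth pairs with a fifth (4 + 5 = 9).
Quality inverts too: perfect stays perfect. That makes the inversion a perfect fifth.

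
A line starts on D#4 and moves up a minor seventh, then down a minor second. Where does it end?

Up a minor seventh from D#4: C#5 (10 semitones up).
C#5 down a minor second → B#4 (1 semitone).

B#4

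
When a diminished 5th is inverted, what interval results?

Inverted interval numbers add to nine, so a fifth pairs with a fourth (5 + 4 = 9).
Quality inverts too: diminished becomes augmented. That makes the inversion an augmented fourth.

augmented 4th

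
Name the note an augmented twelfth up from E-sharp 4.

B-double-sharp 5

Five letters up from E (plus an octave) reaches B.
An augmented twelfth is 20 semitones; 20 semitones up from E#4 gives B##5.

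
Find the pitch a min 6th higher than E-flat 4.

C-flat 5

The sixth takes the letter from E up to C.
Moving 8 semitones up from Eb4 (the size of a minor sixth) reaches Cb5.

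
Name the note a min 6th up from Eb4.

Counting six letter names up from E lands on C.
A minor sixth spans 8 semitones, so from Eb4 the target pitch is Cb5.

Cb5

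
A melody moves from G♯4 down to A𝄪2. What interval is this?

diminished fourteenth

Descending from G#4 to A##2 is the same interval as ascending A##2 to G#4.
A to G spans seven letter names (A-B-C-D-E-F-G), plus an octave: a fourteenth.
The major fourteenth is 23 semitones; here we have 21, two semitones narrower: diminished.
(Equivalently, a compound diminished seventh: a diminished seventh plus an octave.)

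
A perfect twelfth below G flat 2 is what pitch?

C flat 1

The twelfth's letter: G down five letter names plus an octave → C.
Moving 19 semitones down from Gb2 (the size of a perfect twelfth) reaches Cb1.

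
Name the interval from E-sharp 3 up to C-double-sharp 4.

E to C spans six letter names (E-F-G-A-B-C) — that makes it a sixth of some quality.
E#3 to C##4 is 9 semitones, matching the major sixth exactly, so the quality is major.

major 6th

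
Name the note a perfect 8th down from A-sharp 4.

A-sharp 3

For an octave the letter name doesn't change: still A, an octave down.
Moving 12 semitones down from A#4 (the size of a perfect octave) reaches A#3.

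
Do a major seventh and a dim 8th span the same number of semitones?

Yes

A major seventh = 11 semitones = a diminished octave; enharmonically equal.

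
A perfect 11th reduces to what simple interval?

P4

Take out an octave (7 from the number): 11 − 7 = 4.
So a perfect eleventh is an octave plus a perfect fourth. The quality is unchanged.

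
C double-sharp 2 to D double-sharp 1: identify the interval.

Descending from C##2 to D##1 is the same interval as ascending D##1 to C##2.
D to C spans seven letter names (D-E-F-G-A-B-C): a seventh.
A major seventh would be 11 semitones, but D##1 to C##2 is 10 — one semitone narrower, making it a minor seventh.

minor seventh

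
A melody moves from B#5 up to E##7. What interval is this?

B to E spans four letter names (B-C-D-E), plus an octave: an eleventh.
B#5 to E##7 spans 18 semitones — one semitone wider than the perfect eleventh (17) — giving an augmented eleventh.
(Equivalently, a compound augmented fourth: an augmented fourth plus an octave.)

A11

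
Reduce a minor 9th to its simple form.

Each octave removed subtracts seven from the number: 9 − 7 = 2.
That makes a minor ninth a compound minor second — an octave plus a minor second.

m2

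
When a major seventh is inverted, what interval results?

minor 2nd

Inverted interval numbers add to nine, so a seventh pairs with a second (7 + 2 = 9).
The quality also flips — major becomes minor — giving a minor second.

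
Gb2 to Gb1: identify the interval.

Descending from Gb2 to Gb1 is the same interval as ascending Gb1 to Gb2.
G to G is the same letter name, plus an octave: an octave.
Gb1 to Gb2 is 12 semitones, matching the perfect octave exactly, so the quality is perfect.

perfect octave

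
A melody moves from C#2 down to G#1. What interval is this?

Descending from C#2 to G#1 is the same interval as ascending G#1 to C#2.
G to C spans four letter names (G-A-B-C) — that makes it a fourth of some quality.
Counting semitones, G#1→C#2 is 5, which is the perfect fourth.

perfect fourth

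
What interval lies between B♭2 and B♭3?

perfect octave

B to B is the same letter name, plus an octave, so the interval is some kind of octave.
Bb2 to Bb3 is 12 semitones, matching the perfect octave exactly, so the quality is perfect.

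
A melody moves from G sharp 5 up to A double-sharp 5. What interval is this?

G to A spans two letter names (G-A) — that makes it a second of some quality.
A major second would be 2 semitones; G#5 to A##5 is 3, one semitone wider, so the interval is augmented.

augmented 2nd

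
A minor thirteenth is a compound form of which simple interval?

Take out an octave (7 from the number): 13 − 7 = 6.
That makes a minor thirteenth a compound minor sixth — an octave plus a minor sixth.

minor 6th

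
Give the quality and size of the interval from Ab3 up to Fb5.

m13

A to F spans six letter names (A-B-C-D-E-F), plus an octave, so the interval is some kind of thirteenth.
At 20 semitones, Ab3→Fb5 falls one short of a major thirteenth: minor.
(Equivalently, a compound minor sixth: a minor sixth plus an octave.)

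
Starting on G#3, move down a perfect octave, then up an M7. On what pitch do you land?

G#3 down a perfect octave → G#2 (12 semitones).
A major seventh up from G#2 is F##3.

F##3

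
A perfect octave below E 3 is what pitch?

E 2

The letter stays E (same as the start), shifted an octave down.
A perfect octave is 12 semitones; 12 semitones down from E3 gives E2.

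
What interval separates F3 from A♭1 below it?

Descending from F3 to Ab1 is the same interval as ascending Ab1 to F3.
A to F spans six letter names (A-B-C-D-E-F), plus an octave, so the interval is some kind of thirteenth.
Counting semitones, Ab1→F3 is 21, which is the major thirteenth.
(Equivalently, a compound major sixth: a major sixth plus an octave.)

major 13th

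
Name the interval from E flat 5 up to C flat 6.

minor sixth

E to C spans six letter names (E-F-G-A-B-C) — that makes it a sixth of some quality.
A major sixth would be 9 semitones, but Eb5 to Cb6 is 8 — one semitone narrower, making it a minor sixth.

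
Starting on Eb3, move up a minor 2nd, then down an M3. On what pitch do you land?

Eb3 up a minor second → Fb3 (1 semitone).
Down a major third from Fb3: Dbb3 (4 semitones down).

Dbb3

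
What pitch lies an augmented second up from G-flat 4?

A 4

Counting two letter names up from G lands on A.
Moving 3 semitones up from Gb4 (the size of an augmented second) reaches A4.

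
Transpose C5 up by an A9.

D#6

Two letters up from C (plus an octave) reaches D.
An augmented ninth spans 15 semitones, so from C5 the target pitch is D#6.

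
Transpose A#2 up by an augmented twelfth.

Five letters up from A (plus an octave) reaches E.
Moving 20 semitones up from A#2 (the size of an augmented twelfth) reaches E##4.

E##4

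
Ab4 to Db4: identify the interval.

perfect fifth

Descending from Ab4 to Db4 is the same interval as ascending Db4 to Ab4.
D to A spans five letter names (D-E-F-G-A) — that makes it a fifth of some quality.
The perfect fifth spans 7 semitones, and Db4 to Ab4 is exactly 7 semitones — so this is a perfect fifth.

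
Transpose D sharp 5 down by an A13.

Counting six letter names plus an octave down from D lands on F.
An augmented thirteenth spans 22 semitones, so from D#5 the target pitch is F3.

F 3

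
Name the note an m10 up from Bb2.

Counting three letter names plus an octave up from B lands on D.
A minor tenth is 15 semitones; 15 semitones up from Bb2 gives Db4.

Db4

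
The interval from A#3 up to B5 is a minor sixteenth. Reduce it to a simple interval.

Each octave removed subtracts seven from the number: 16 − 14 = 2.
That makes a minor sixteenth a compound minor second — 2 octaves plus a minor second.

minor second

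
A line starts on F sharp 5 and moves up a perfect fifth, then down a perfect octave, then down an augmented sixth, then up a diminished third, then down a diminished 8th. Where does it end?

G flat 3

A perfect fifth up from F#5 is C#6.
C#6 down a perfect octave → C#5 (12 semitones).
An augmented sixth down from C#5 is Eb4.
Up a diminished third from Eb4: Gbb4 (2 semitones up).
A diminished octave down from Gbb4 is Gb3.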